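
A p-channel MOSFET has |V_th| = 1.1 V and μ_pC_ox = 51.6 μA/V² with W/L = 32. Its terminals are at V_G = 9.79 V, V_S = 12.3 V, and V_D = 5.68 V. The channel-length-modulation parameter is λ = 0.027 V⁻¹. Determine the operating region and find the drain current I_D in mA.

V_SG = V_S − V_G = 12.3 − 9.79 = 2.51 V; V_SD = V_S − V_D = 12.3 − 5.68 = 6.62 V.
k_p = μ_pC_ox · (W/L) = 1.651 mA/V².
V_ov = V_SG − |V_th| = 2.51 − 1.1 = 1.41 V.
Since V_SD = 6.62 V ≥ V_ov = 1.41 V, the device is in saturation.
I_D = ½ k_p V_ov² (1 + λ V_SD) = 0.5 × 1.651 × 1.41² × (1 + 0.027 × 6.62) = 1.93 mA.

Saturation; I_D = 1.93 mA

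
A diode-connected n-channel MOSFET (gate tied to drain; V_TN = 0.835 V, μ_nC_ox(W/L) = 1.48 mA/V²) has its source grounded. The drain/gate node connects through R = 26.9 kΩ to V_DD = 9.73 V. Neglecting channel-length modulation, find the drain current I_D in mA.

With gate tied to drain, V_GS = V_DS ≥ V_GS − V_TN, so the device is in saturation.
KCL at the drain: ½ k_n (V_GS − V_TN)² = (V_DD − V_GS)/R.
Let x = V_GS − 0.835. Then 19.9 x² + x − 8.895 = 0, giving x = 0.644 V (positive root), so V_GS = 1.48 V.
I_D = (V_DD − V_GS)/R = (9.73 − 1.48) / 26.9 = 0.307 mA.

I_D = 0.307 mA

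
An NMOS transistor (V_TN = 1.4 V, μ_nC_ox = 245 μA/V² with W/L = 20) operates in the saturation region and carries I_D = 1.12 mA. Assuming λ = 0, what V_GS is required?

V_GS = 2.08 V

k_n = μ_nC_ox · (W/L) = 4.9 mA/V².
In saturation I_D = ½ k_n (V_GS − V_TN)², so V_GS − V_TN = √(2 I_D / k_n) = √(2 × 1.12 / 4.9) = 0.676 V.
V_GS = 1.4 + 0.676 = 2.08 V.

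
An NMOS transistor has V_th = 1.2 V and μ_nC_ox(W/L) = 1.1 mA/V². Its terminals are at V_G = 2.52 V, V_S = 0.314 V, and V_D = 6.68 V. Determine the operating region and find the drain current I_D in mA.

Saturation; I_D = 0.557 mA

V_GS = V_G − V_S = 2.52 − 0.314 = 2.21 V; V_DS = V_D − V_S = 6.68 − 0.314 = 6.37 V.
V_ov = V_GS − V_th = 2.21 − 1.2 = 1.01 V.
Since V_DS = 6.37 V ≥ V_ov = 1.01 V, the device is in saturation.
I_D = ½ k_n V_ov² = 0.5 × 1.1 × 1.01² = 0.557 mA.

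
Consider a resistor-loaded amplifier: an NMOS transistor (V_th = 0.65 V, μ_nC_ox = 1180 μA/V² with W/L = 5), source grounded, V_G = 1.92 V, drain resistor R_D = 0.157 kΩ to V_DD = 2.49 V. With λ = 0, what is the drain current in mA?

I_D = 4.76 mA

V_GS = V_G = 1.92 V, so V_ov = 1.92 − 0.65 = 1.27 V.
k_n = μ_nC_ox · (W/L) = 5.9 mA/V².
Assume saturation: I_D = ½ k_n V_ov² = 0.5 × 5.9 × 1.27² = 4.76 mA, giving V_DS = V_DD − I_D R_D = 2.49 − 4.76 × 0.157 = 1.74 V.
V_DS = 1.74 V ≥ V_ov = 1.27 V, confirming saturation.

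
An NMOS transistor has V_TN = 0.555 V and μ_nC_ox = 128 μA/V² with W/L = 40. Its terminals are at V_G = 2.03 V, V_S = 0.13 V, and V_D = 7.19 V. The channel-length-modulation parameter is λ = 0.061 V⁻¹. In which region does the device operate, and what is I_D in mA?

V_GS = V_G − V_S = 2.03 − 0.13 = 1.9 V; V_DS = V_D − V_S = 7.19 − 0.13 = 7.06 V.
k_n = μ_nC_ox · (W/L) = 5.12 mA/V².
V_ov = V_GS − V_TN = 1.9 − 0.555 = 1.34 V.
Since V_DS = 7.06 V ≥ V_ov = 1.34 V, the device is in saturation.
I_D = ½ k_n V_ov² (1 + λ V_DS) = 0.5 × 5.12 × 1.34² × (1 + 0.061 × 7.06) = 6.63 mA.

Saturation; I_D = 6.63 mA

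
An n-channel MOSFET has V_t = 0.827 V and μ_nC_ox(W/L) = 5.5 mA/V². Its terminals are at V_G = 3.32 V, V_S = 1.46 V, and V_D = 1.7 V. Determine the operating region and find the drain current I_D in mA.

V_GS = V_G − V_S = 3.32 − 1.46 = 1.86 V; V_DS = V_D − V_S = 1.7 − 1.46 = 0.24 V.
V_ov = V_GS − V_t = 1.86 − 0.827 = 1.03 V.
Since V_DS = 0.24 V < V_ov = 1.03 V, the device is in the triode region.
I_D = k_n [V_ov · V_DS − ½ V_DS²] = 5.5 × [1.03 × 0.24 − 0.5 × 0.24²] = 1.21 mA.

Triode; I_D = 1.21 mA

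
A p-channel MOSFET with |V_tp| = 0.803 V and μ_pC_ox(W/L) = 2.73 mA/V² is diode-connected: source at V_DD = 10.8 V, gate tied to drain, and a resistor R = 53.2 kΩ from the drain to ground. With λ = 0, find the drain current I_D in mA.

With gate tied to drain, V_SG = V_SD ≥ V_SG − |V_tp|, so the device is in saturation.
KCL at the drain: ½ k_p (V_SG − |V_tp|)² = (V_DD − V_SG)/R.
Let x = V_SG − 0.803. Then 72.6 x² + x − 9.997 = 0, giving x = 0.364 V (positive root), so V_SG = 1.17 V.
I_D = (V_DD − V_SG)/R = (10.8 − 1.17) / 53.2 = 0.181 mA.

I_D = 0.181 mA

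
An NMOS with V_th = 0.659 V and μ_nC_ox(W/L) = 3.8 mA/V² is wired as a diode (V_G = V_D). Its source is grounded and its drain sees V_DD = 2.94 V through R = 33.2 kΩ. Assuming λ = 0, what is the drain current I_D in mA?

With gate tied to drain, V_GS = V_DS ≥ V_GS − V_th, so the device is in saturation.
KCL at the drain: ½ k_n (V_GS − V_th)² = (V_DD − V_GS)/R.
Let x = V_GS − 0.659. Then 63.1 x² + x − 2.281 = 0, giving x = 0.182 V (positive root), so V_GS = 0.841 V.
I_D = (V_DD − V_GS)/R = (2.94 − 0.841) / 33.2 = 0.0632 mA.

I_D = 0.0632 mA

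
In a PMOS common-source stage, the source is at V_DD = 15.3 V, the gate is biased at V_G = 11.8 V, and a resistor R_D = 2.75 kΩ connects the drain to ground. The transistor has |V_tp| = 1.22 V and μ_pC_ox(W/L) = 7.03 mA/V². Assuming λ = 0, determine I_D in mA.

I_D = 5.43 mA

V_SG = V_DD − V_G = 15.3 − 11.8 = 3.5 V, so V_ov = 3.5 − 1.22 = 2.28 V.
Assume saturation: I_D = ½ k_p V_ov² = 0.5 × 7.03 × 2.28² = 18.3 mA, giving V_SD = V_DD − I_D R_D = 15.3 − 18.3 × 2.75 = -34.9 V.
But -34.9 V < V_ov = 2.28 V, so the device is actually in triode.
In triode I_D = k_p[V_ov V_SD − ½ V_SD²] and I_D = (V_DD − V_SD)/R_D. Equating: 9.67 V_SD² − 45.08 V_SD + 15.3 = 0, giving V_SD = 0.369 V (the root below V_ov).
I_D = (15.3 − 0.369) / 2.75 = 5.43 mA.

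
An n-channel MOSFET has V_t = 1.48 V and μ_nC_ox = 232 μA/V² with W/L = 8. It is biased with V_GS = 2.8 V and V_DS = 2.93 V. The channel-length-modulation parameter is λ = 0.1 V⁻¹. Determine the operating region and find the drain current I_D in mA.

Saturation; I_D = 2.09 mA

k_n = μ_nC_ox · (W/L) = 1.856 mA/V².
V_ov = V_GS − V_t = 2.8 − 1.48 = 1.32 V.
Since V_DS = 2.93 V ≥ V_ov = 1.32 V, the device is in saturation.
I_D = ½ k_n V_ov² (1 + λ V_DS) = 0.5 × 1.856 × 1.32² × (1 + 0.1 × 2.93) = 2.09 mA.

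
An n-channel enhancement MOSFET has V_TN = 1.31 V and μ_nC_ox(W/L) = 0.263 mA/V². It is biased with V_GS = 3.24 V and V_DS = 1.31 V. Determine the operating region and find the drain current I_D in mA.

Triode; I_D = 0.439 mA

V_ov = V_GS − V_TN = 3.24 − 1.31 = 1.93 V.
Since V_DS = 1.31 V < V_ov = 1.93 V, the device is in the triode region.
I_D = k_n [V_ov · V_DS − ½ V_DS²] = 0.263 × [1.93 × 1.31 − 0.5 × 1.31²] = 0.439 mA.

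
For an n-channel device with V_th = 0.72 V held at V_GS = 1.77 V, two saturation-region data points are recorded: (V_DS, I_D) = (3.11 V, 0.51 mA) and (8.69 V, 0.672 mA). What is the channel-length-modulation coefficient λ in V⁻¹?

With V_GS fixed, I_D ∝ (1 + λ V_DS) in saturation, so I_D2/I_D1 = (1 + λ V_DS2)/(1 + λ V_DS1).
0.672/0.51 = 1.318 = (1 + 8.69 λ)/(1 + 3.11 λ).
Solving: λ (I_D1 V_DS2 − I_D2 V_DS1) = I_D2 − I_D1, so λ = (0.672 − 0.51) / (0.51 × 8.69 − 0.672 × 3.11) = 0.162 / 2.34 = 0.0692 V⁻¹.

λ = 0.0692 V⁻¹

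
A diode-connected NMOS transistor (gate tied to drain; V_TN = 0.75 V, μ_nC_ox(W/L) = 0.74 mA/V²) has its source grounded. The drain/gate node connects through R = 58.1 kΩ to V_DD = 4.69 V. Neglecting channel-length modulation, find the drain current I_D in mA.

With gate tied to drain, V_GS = V_DS ≥ V_GS − V_TN, so the device is in saturation.
KCL at the drain: ½ k_n (V_GS − V_TN)² = (V_DD − V_GS)/R.
Let x = V_GS − 0.75. Then 21.5 x² + x − 3.94 = 0, giving x = 0.405 V (positive root), so V_GS = 1.16 V.
I_D = (V_DD − V_GS)/R = (4.69 − 1.16) / 58.1 = 0.0608 mA.

I_D = 0.0608 mA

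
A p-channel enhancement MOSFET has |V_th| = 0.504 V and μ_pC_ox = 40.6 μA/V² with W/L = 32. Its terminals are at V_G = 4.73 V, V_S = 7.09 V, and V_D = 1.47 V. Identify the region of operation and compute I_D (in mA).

V_SG = V_S − V_G = 7.09 − 4.73 = 2.36 V; V_SD = V_S − V_D = 7.09 − 1.47 = 5.62 V.
k_p = μ_pC_ox · (W/L) = 1.299 mA/V².
V_ov = V_SG − |V_th| = 2.36 − 0.504 = 1.86 V.
Since V_SD = 5.62 V ≥ V_ov = 1.86 V, the device is in saturation.
I_D = ½ k_p V_ov² = 0.5 × 1.299 × 1.86² = 2.24 mA.

Saturation; I_D = 2.24 mA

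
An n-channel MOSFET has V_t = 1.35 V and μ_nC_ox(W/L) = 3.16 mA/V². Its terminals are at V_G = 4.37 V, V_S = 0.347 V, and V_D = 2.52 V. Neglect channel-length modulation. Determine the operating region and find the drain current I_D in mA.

V_GS = V_G − V_S = 4.37 − 0.347 = 4.02 V; V_DS = V_D − V_S = 2.52 − 0.347 = 2.17 V.
V_ov = V_GS − V_t = 4.02 − 1.35 = 2.67 V.
Since V_DS = 2.17 V < V_ov = 2.67 V, the device is in the triode region.
I_D = k_n [V_ov · V_DS − ½ V_DS²] = 3.16 × [2.67 × 2.17 − 0.5 × 2.17²] = 10.9 mA.

Triode; I_D = 10.9 mA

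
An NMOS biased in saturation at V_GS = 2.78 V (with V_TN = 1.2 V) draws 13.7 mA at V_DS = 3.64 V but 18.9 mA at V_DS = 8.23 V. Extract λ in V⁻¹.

λ = 0.118 V⁻¹

With V_GS fixed, I_D ∝ (1 + λ V_DS) in saturation, so I_D2/I_D1 = (1 + λ V_DS2)/(1 + λ V_DS1).
18.9/13.7 = 1.38 = (1 + 8.23 λ)/(1 + 3.64 λ).
Solving: λ (I_D1 V_DS2 − I_D2 V_DS1) = I_D2 − I_D1, so λ = (18.9 − 13.7) / (13.7 × 8.23 − 18.9 × 3.64) = 5.2 / 44 = 0.118 V⁻¹.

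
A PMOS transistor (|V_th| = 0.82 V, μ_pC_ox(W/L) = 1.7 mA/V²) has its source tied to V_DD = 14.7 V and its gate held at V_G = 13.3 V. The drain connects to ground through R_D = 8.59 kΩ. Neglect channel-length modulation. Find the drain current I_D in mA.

V_SG = V_DD − V_G = 14.7 − 13.3 = 1.4 V, so V_ov = 1.4 − 0.82 = 0.58 V.
Assume saturation: I_D = ½ k_p V_ov² = 0.5 × 1.7 × 0.58² = 0.286 mA, giving V_SD = V_DD − I_D R_D = 14.7 − 0.286 × 8.59 = 12.2 V.
V_SD = 12.2 V ≥ V_ov = 0.58 V, confirming saturation.

I_D = 0.286 mA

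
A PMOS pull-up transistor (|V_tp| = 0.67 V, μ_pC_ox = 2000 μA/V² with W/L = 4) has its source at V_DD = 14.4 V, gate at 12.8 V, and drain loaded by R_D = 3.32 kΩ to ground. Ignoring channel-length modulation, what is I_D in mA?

I_D = 3.46 mA

V_SG = V_DD − V_G = 14.4 − 12.8 = 1.6 V, so V_ov = 1.6 − 0.67 = 0.93 V.
k_p = μ_pC_ox · (W/L) = 8 mA/V².
Assume saturation: I_D = ½ k_p V_ov² = 0.5 × 8 × 0.93² = 3.46 mA, giving V_SD = V_DD − I_D R_D = 14.4 − 3.46 × 3.32 = 2.91 V.
V_SD = 2.91 V ≥ V_ov = 0.93 V, confirming saturation.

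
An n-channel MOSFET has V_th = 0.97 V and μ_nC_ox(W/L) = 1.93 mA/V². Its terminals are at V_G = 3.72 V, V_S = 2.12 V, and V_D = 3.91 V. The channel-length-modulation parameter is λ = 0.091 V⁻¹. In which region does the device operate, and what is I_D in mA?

V_GS = V_G − V_S = 3.72 − 2.12 = 1.6 V; V_DS = V_D − V_S = 3.91 − 2.12 = 1.79 V.
V_ov = V_GS − V_th = 1.6 − 0.97 = 0.63 V.
Since V_DS = 1.79 V ≥ V_ov = 0.63 V, the device is in saturation.
I_D = ½ k_n V_ov² (1 + λ V_DS) = 0.5 × 1.93 × 0.63² × (1 + 0.091 × 1.79) = 0.445 mA.

Saturation; I_D = 0.445 mA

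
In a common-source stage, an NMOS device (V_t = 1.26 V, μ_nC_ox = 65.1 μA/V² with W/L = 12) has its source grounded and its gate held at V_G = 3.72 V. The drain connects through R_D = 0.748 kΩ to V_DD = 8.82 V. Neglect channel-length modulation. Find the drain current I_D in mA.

V_GS = V_G = 3.72 V, so V_ov = 3.72 − 1.26 = 2.46 V.
k_n = μ_nC_ox · (W/L) = 0.7812 mA/V².
Assume saturation: I_D = ½ k_n V_ov² = 0.5 × 0.7812 × 2.46² = 2.36 mA, giving V_DS = V_DD − I_D R_D = 8.82 − 2.36 × 0.748 = 7.05 V.
V_DS = 7.05 V ≥ V_ov = 2.46 V, confirming saturation.

I_D = 2.36 mA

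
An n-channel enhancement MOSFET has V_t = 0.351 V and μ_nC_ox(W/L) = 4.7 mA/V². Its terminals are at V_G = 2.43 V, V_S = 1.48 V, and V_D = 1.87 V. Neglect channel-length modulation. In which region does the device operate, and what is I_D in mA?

Triode; I_D = 0.741 mA

V_GS = V_G − V_S = 2.43 − 1.48 = 0.95 V; V_DS = V_D − V_S = 1.87 − 1.48 = 0.39 V.
V_ov = V_GS − V_t = 0.95 − 0.351 = 0.599 V.
Since V_DS = 0.39 V < V_ov = 0.599 V, the device is in the triode region.
I_D = k_n [V_ov · V_DS − ½ V_DS²] = 4.7 × [0.599 × 0.39 − 0.5 × 0.39²] = 0.741 mA.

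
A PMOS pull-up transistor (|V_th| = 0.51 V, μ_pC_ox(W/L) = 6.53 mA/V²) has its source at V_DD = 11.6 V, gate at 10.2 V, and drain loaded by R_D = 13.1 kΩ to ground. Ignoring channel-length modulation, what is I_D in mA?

V_SG = V_DD − V_G = 11.6 − 10.2 = 1.4 V, so V_ov = 1.4 − 0.51 = 0.89 V.
Assume saturation: I_D = ½ k_p V_ov² = 0.5 × 6.53 × 0.89² = 2.59 mA, giving V_SD = V_DD − I_D R_D = 11.6 − 2.59 × 13.1 = -22.3 V.
But -22.3 V < V_ov = 0.89 V, so the device is actually in triode.
In triode I_D = k_p[V_ov V_SD − ½ V_SD²] and I_D = (V_DD − V_SD)/R_D. Equating: 42.8 V_SD² − 77.13 V_SD + 11.6 = 0, giving V_SD = 0.166 V (the root below V_ov).
I_D = (11.6 − 0.166) / 13.1 = 0.873 mA.

I_D = 0.873 mA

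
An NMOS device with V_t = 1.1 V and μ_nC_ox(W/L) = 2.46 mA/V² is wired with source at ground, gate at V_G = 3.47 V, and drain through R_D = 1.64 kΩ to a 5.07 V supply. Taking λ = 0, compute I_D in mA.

V_GS = V_G = 3.47 V, so V_ov = 3.47 − 1.1 = 2.37 V.
Assume saturation: I_D = ½ k_n V_ov² = 0.5 × 2.46 × 2.37² = 6.91 mA, giving V_DS = V_DD − I_D R_D = 5.07 − 6.91 × 1.64 = -6.26 V.
But -6.26 V < V_ov = 2.37 V, so the device is actually in triode.
In triode I_D = k_n[V_ov V_DS − ½ V_DS²] and I_D = (V_DD − V_DS)/R_D. Equating: 2.02 V_DS² − 10.56 V_DS + 5.07 = 0, giving V_DS = 0.535 V (the root below V_ov).
I_D = (5.07 − 0.535) / 1.64 = 2.77 mA.

I_D = 2.77 mA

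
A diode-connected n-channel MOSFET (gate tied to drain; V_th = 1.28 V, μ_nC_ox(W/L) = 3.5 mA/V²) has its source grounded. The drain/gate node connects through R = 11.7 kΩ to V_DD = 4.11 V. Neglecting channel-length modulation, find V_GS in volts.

V_GS = 1.63 V

With gate tied to drain, V_GS = V_DS ≥ V_GS − V_th, so the device is in saturation.
KCL at the drain: ½ k_n (V_GS − V_th)² = (V_DD − V_GS)/R.
Let x = V_GS − 1.28. Then 20.5 x² + x − 2.83 = 0, giving x = 0.348 V (positive root), so V_GS = 1.63 V.
I_D = (V_DD − V_GS)/R = (4.11 − 1.63) / 11.7 = 0.212 mA.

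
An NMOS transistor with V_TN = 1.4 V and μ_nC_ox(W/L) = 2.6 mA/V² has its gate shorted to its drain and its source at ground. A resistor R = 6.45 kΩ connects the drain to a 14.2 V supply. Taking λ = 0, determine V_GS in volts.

V_GS = 2.58 V

With gate tied to drain, V_GS = V_DS ≥ V_GS − V_TN, so the device is in saturation.
KCL at the drain: ½ k_n (V_GS − V_TN)² = (V_DD − V_GS)/R.
Let x = V_GS − 1.4. Then 8.38 x² + x − 12.8 = 0, giving x = 1.18 V (positive root), so V_GS = 2.58 V.
I_D = (V_DD − V_GS)/R = (14.2 − 2.58) / 6.45 = 1.8 mA.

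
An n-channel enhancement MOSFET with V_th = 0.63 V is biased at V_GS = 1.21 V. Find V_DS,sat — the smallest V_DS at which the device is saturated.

The boundary between triode and saturation is V_DS = V_GS − V_th = V_ov.
V_ov = 1.21 − 0.63 = 0.58 V.

V_DS,sat = 0.580 V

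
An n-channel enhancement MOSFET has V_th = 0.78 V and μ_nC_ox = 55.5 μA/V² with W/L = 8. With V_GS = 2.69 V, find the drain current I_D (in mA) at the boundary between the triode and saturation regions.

At the boundary V_DS = V_ov = V_GS − V_th = 2.69 − 0.78 = 1.91 V.
k_n = μ_nC_ox · (W/L) = 0.444 mA/V².
I_D = ½ k_n V_ov² = 0.5 × 0.444 × 1.91² = 0.81 mA.

I_D = 0.810 mA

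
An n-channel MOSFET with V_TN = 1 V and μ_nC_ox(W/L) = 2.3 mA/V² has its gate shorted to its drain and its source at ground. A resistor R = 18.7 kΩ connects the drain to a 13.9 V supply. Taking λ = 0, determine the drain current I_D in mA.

I_D = 0.650 mA

With gate tied to drain, V_GS = V_DS ≥ V_GS − V_TN, so the device is in saturation.
KCL at the drain: ½ k_n (V_GS − V_TN)² = (V_DD − V_GS)/R.
Let x = V_GS − 1. Then 21.5 x² + x − 12.9 = 0, giving x = 0.752 V (positive root), so V_GS = 1.75 V.
I_D = (V_DD − V_GS)/R = (13.9 − 1.75) / 18.7 = 0.65 mA.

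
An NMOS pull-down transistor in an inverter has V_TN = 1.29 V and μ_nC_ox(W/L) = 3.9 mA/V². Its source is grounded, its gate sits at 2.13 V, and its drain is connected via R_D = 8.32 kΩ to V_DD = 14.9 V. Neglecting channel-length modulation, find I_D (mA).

I_D = 1.38 mA

V_GS = V_G = 2.13 V, so V_ov = 2.13 − 1.29 = 0.84 V.
Assume saturation: I_D = ½ k_n V_ov² = 0.5 × 3.9 × 0.84² = 1.38 mA, giving V_DS = V_DD − I_D R_D = 14.9 − 1.38 × 8.32 = 3.45 V.
V_DS = 3.45 V ≥ V_ov = 0.84 V, confirming saturation.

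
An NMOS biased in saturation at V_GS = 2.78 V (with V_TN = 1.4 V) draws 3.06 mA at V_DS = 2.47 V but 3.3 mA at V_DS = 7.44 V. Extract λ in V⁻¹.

λ = 0.0164 V⁻¹

With V_GS fixed, I_D ∝ (1 + λ V_DS) in saturation, so I_D2/I_D1 = (1 + λ V_DS2)/(1 + λ V_DS1).
3.3/3.06 = 1.078 = (1 + 7.44 λ)/(1 + 2.47 λ).
Solving: λ (I_D1 V_DS2 − I_D2 V_DS1) = I_D2 − I_D1, so λ = (3.3 − 3.06) / (3.06 × 7.44 − 3.3 × 2.47) = 0.24 / 14.6 = 0.0164 V⁻¹.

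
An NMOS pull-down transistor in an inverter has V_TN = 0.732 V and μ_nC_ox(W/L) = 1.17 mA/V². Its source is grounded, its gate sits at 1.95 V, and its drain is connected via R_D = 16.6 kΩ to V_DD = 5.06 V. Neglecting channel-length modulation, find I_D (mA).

V_GS = V_G = 1.95 V, so V_ov = 1.95 − 0.732 = 1.22 V.
Assume saturation: I_D = ½ k_n V_ov² = 0.5 × 1.17 × 1.22² = 0.868 mA, giving V_DS = V_DD − I_D R_D = 5.06 − 0.868 × 16.6 = -9.35 V.
But -9.35 V < V_ov = 1.22 V, so the device is actually in triode.
In triode I_D = k_n[V_ov V_DS − ½ V_DS²] and I_D = (V_DD − V_DS)/R_D. Equating: 9.71 V_DS² − 24.66 V_DS + 5.06 = 0, giving V_DS = 0.225 V (the root below V_ov).
I_D = (5.06 − 0.225) / 16.6 = 0.291 mA.

I_D = 0.291 mA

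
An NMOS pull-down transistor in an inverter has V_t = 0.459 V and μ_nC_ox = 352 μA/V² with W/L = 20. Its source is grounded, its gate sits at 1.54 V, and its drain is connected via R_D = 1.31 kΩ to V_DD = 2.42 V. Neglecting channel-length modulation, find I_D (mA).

V_GS = V_G = 1.54 V, so V_ov = 1.54 − 0.459 = 1.08 V.
k_n = μ_nC_ox · (W/L) = 7.04 mA/V².
Assume saturation: I_D = ½ k_n V_ov² = 0.5 × 7.04 × 1.08² = 4.11 mA, giving V_DS = V_DD − I_D R_D = 2.42 − 4.11 × 1.31 = -2.97 V.
But -2.97 V < V_ov = 1.08 V, so the device is actually in triode.
In triode I_D = k_n[V_ov V_DS − ½ V_DS²] and I_D = (V_DD − V_DS)/R_D. Equating: 4.61 V_DS² − 10.97 V_DS + 2.42 = 0, giving V_DS = 0.246 V (the root below V_ov).
I_D = (2.42 − 0.246) / 1.31 = 1.66 mA.

I_D = 1.66 mA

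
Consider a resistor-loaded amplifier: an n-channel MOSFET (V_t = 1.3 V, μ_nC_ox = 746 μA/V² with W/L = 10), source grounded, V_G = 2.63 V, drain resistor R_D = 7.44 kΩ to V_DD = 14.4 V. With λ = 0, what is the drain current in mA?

I_D = 1.91 mA

V_GS = V_G = 2.63 V, so V_ov = 2.63 − 1.3 = 1.33 V.
k_n = μ_nC_ox · (W/L) = 7.46 mA/V².
Assume saturation: I_D = ½ k_n V_ov² = 0.5 × 7.46 × 1.33² = 6.6 mA, giving V_DS = V_DD − I_D R_D = 14.4 − 6.6 × 7.44 = -34.7 V.
But -34.7 V < V_ov = 1.33 V, so the device is actually in triode.
In triode I_D = k_n[V_ov V_DS − ½ V_DS²] and I_D = (V_DD − V_DS)/R_D. Equating: 27.8 V_DS² − 74.82 V_DS + 14.4 = 0, giving V_DS = 0.209 V (the root below V_ov).
I_D = (14.4 − 0.209) / 7.44 = 1.91 mA.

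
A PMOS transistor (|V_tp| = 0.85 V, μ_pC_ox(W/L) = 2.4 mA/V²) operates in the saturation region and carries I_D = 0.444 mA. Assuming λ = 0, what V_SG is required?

V_SG = 1.46 V

In saturation I_D = ½ k_p (V_SG − |V_tp|)², so V_SG − |V_tp| = √(2 I_D / k_p) = √(2 × 0.444 / 2.4) = 0.608 V.
V_SG = 0.85 + 0.608 = 1.46 V.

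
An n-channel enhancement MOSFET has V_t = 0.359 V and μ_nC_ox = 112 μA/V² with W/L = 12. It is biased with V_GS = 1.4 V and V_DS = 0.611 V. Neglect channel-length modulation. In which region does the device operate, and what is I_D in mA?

Triode; I_D = 0.604 mA

k_n = μ_nC_ox · (W/L) = 1.344 mA/V².
V_ov = V_GS − V_t = 1.4 − 0.359 = 1.04 V.
Since V_DS = 0.611 V < V_ov = 1.04 V, the device is in the triode region.
I_D = k_n [V_ov · V_DS − ½ V_DS²] = 1.344 × [1.04 × 0.611 − 0.5 × 0.611²] = 0.604 mA.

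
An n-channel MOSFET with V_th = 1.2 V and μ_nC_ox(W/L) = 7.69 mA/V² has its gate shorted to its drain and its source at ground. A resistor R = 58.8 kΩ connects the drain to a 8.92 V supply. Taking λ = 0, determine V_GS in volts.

V_GS = 1.38 V

With gate tied to drain, V_GS = V_DS ≥ V_GS − V_th, so the device is in saturation.
KCL at the drain: ½ k_n (V_GS − V_th)² = (V_DD − V_GS)/R.
Let x = V_GS − 1.2. Then 226 x² + x − 7.72 = 0, giving x = 0.183 V (positive root), so V_GS = 1.38 V.
I_D = (V_DD − V_GS)/R = (8.92 − 1.38) / 58.8 = 0.128 mA.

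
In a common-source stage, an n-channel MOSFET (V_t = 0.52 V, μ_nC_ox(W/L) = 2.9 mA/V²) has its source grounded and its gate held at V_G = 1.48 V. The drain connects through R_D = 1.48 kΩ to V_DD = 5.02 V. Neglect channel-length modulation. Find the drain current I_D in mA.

I_D = 1.34 mA

V_GS = V_G = 1.48 V, so V_ov = 1.48 − 0.52 = 0.96 V.
Assume saturation: I_D = ½ k_n V_ov² = 0.5 × 2.9 × 0.96² = 1.34 mA, giving V_DS = V_DD − I_D R_D = 5.02 − 1.34 × 1.48 = 3.04 V.
V_DS = 3.04 V ≥ V_ov = 0.96 V, confirming saturation.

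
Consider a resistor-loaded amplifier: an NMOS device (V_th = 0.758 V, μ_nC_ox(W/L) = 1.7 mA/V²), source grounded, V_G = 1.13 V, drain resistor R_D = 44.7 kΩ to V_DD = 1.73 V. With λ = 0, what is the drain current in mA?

I_D = 0.0373 mA

V_GS = V_G = 1.13 V, so V_ov = 1.13 − 0.758 = 0.372 V.
Assume saturation: I_D = ½ k_n V_ov² = 0.5 × 1.7 × 0.372² = 0.118 mA, giving V_DS = V_DD − I_D R_D = 1.73 − 0.118 × 44.7 = -3.53 V.
But -3.53 V < V_ov = 0.372 V, so the device is actually in triode.
In triode I_D = k_n[V_ov V_DS − ½ V_DS²] and I_D = (V_DD − V_DS)/R_D. Equating: 38 V_DS² − 29.27 V_DS + 1.73 = 0, giving V_DS = 0.0645 V (the root below V_ov).
I_D = (1.73 − 0.0645) / 44.7 = 0.0373 mA.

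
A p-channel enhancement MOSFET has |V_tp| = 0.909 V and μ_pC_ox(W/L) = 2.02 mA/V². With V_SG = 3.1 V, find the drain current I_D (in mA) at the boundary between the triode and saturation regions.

At the boundary V_SD = V_ov = V_SG − |V_tp| = 3.1 − 0.909 = 2.19 V.
I_D = ½ k_p V_ov² = 0.5 × 2.02 × 2.19² = 4.85 mA.

I_D = 4.85 mA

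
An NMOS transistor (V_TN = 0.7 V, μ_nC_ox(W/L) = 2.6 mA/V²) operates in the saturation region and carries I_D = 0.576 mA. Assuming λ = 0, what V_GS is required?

V_GS = 1.37 V

In saturation I_D = ½ k_n (V_GS − V_TN)², so V_GS − V_TN = √(2 I_D / k_n) = √(2 × 0.576 / 2.6) = 0.666 V.
V_GS = 0.7 + 0.666 = 1.37 V.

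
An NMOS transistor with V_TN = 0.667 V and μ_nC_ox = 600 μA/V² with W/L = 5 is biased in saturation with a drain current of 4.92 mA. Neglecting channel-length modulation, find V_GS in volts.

V_GS = 2.48 V

k_n = μ_nC_ox · (W/L) = 3 mA/V².
In saturation I_D = ½ k_n (V_GS − V_TN)², so V_GS − V_TN = √(2 I_D / k_n) = √(2 × 4.92 / 3) = 1.81 V.
V_GS = 0.667 + 1.81 = 2.48 V.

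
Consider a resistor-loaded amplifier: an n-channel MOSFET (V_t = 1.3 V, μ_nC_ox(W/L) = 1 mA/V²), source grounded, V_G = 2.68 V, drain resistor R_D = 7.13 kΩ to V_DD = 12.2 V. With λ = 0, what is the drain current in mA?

V_GS = V_G = 2.68 V, so V_ov = 2.68 − 1.3 = 1.38 V.
Assume saturation: I_D = ½ k_n V_ov² = 0.5 × 1 × 1.38² = 0.952 mA, giving V_DS = V_DD − I_D R_D = 12.2 − 0.952 × 7.13 = 5.41 V.
V_DS = 5.41 V ≥ V_ov = 1.38 V, confirming saturation.

I_D = 0.952 mA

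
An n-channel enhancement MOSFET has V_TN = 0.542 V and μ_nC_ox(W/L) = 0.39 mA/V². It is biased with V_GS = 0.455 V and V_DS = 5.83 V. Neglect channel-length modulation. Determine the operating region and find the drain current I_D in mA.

Cutoff; I_D = 0 mA

V_GS = 0.455 V < V_TN = 0.542 V, so the transistor is in cutoff.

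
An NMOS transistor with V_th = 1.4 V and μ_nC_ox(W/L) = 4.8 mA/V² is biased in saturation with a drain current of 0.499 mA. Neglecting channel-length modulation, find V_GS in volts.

In saturation I_D = ½ k_n (V_GS − V_th)², so V_GS − V_th = √(2 I_D / k_n) = √(2 × 0.499 / 4.8) = 0.456 V.
V_GS = 1.4 + 0.456 = 1.86 V.

V_GS = 1.86 V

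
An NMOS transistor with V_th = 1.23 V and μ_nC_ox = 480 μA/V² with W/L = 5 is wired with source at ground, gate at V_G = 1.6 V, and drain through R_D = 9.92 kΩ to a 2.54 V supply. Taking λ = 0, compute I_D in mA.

I_D = 0.164 mA

V_GS = V_G = 1.6 V, so V_ov = 1.6 − 1.23 = 0.37 V.
k_n = μ_nC_ox · (W/L) = 2.4 mA/V².
Assume saturation: I_D = ½ k_n V_ov² = 0.5 × 2.4 × 0.37² = 0.164 mA, giving V_DS = V_DD − I_D R_D = 2.54 − 0.164 × 9.92 = 0.91 V.
V_DS = 0.91 V ≥ V_ov = 0.37 V, confirming saturation.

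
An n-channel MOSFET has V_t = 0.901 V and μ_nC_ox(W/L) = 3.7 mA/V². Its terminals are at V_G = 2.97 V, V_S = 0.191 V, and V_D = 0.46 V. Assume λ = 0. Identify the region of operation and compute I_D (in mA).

V_GS = V_G − V_S = 2.97 − 0.191 = 2.78 V; V_DS = V_D − V_S = 0.46 − 0.191 = 0.269 V.
V_ov = V_GS − V_t = 2.78 − 0.901 = 1.88 V.
Since V_DS = 0.269 V < V_ov = 1.88 V, the device is in the triode region.
I_D = k_n [V_ov · V_DS − ½ V_DS²] = 3.7 × [1.88 × 0.269 − 0.5 × 0.269²] = 1.74 mA.

Triode; I_D = 1.74 mA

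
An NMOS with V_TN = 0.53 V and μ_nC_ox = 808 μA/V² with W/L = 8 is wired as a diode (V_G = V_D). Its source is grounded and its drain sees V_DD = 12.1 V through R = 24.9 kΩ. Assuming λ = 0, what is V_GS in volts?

V_GS = 0.903 V

With gate tied to drain, V_GS = V_DS ≥ V_GS − V_TN, so the device is in saturation.
k_n = μ_nC_ox · (W/L) = 6.464 mA/V².
KCL at the drain: ½ k_n (V_GS − V_TN)² = (V_DD − V_GS)/R.
Let x = V_GS − 0.53. Then 80.5 x² + x − 11.57 = 0, giving x = 0.373 V (positive root), so V_GS = 0.903 V.
I_D = (V_DD − V_GS)/R = (12.1 − 0.903) / 24.9 = 0.45 mA.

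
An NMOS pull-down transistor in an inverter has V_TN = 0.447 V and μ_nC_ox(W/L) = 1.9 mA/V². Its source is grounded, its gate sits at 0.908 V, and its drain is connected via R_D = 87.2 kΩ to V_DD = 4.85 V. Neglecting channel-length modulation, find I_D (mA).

V_GS = V_G = 0.908 V, so V_ov = 0.908 − 0.447 = 0.461 V.
Assume saturation: I_D = ½ k_n V_ov² = 0.5 × 1.9 × 0.461² = 0.202 mA, giving V_DS = V_DD − I_D R_D = 4.85 − 0.202 × 87.2 = -12.8 V.
But -12.8 V < V_ov = 0.461 V, so the device is actually in triode.
In triode I_D = k_n[V_ov V_DS − ½ V_DS²] and I_D = (V_DD − V_DS)/R_D. Equating: 82.8 V_DS² − 77.38 V_DS + 4.85 = 0, giving V_DS = 0.0676 V (the root below V_ov).
I_D = (4.85 − 0.0676) / 87.2 = 0.0548 mA.

I_D = 0.0548 mA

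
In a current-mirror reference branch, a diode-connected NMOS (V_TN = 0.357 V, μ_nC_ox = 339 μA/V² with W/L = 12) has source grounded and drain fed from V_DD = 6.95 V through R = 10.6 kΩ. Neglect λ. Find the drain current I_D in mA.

With gate tied to drain, V_GS = V_DS ≥ V_GS − V_TN, so the device is in saturation.
k_n = μ_nC_ox · (W/L) = 4.068 mA/V².
KCL at the drain: ½ k_n (V_GS − V_TN)² = (V_DD − V_GS)/R.
Let x = V_GS − 0.357. Then 21.6 x² + x − 6.593 = 0, giving x = 0.53 V (positive root), so V_GS = 0.887 V.
I_D = (V_DD − V_GS)/R = (6.95 − 0.887) / 10.6 = 0.572 mA.

I_D = 0.572 mA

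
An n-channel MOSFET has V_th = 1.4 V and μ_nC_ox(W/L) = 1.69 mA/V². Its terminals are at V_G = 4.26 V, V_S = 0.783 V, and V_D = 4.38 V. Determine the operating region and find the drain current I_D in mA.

Saturation; I_D = 3.65 mA

V_GS = V_G − V_S = 4.26 − 0.783 = 3.48 V; V_DS = V_D − V_S = 4.38 − 0.783 = 3.6 V.
V_ov = V_GS − V_th = 3.48 − 1.4 = 2.08 V.
Since V_DS = 3.6 V ≥ V_ov = 2.08 V, the device is in saturation.
I_D = ½ k_n V_ov² = 0.5 × 1.69 × 2.08² = 3.65 mA.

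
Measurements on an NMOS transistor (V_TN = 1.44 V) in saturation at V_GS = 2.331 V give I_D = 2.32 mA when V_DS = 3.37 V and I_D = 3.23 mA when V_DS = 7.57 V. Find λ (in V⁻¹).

λ = 0.136 V⁻¹

With V_GS fixed, I_D ∝ (1 + λ V_DS) in saturation, so I_D2/I_D1 = (1 + λ V_DS2)/(1 + λ V_DS1).
3.23/2.32 = 1.392 = (1 + 7.57 λ)/(1 + 3.37 λ).
Solving: λ (I_D1 V_DS2 − I_D2 V_DS1) = I_D2 − I_D1, so λ = (3.23 − 2.32) / (2.32 × 7.57 − 3.23 × 3.37) = 0.91 / 6.68 = 0.136 V⁻¹.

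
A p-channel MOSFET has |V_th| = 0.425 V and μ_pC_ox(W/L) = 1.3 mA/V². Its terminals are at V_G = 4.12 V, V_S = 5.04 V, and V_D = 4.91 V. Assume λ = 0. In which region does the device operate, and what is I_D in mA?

V_SG = V_S − V_G = 5.04 − 4.12 = 0.92 V; V_SD = V_S − V_D = 5.04 − 4.91 = 0.13 V.
V_ov = V_SG − |V_th| = 0.92 − 0.425 = 0.495 V.
Since V_SD = 0.13 V < V_ov = 0.495 V, the device is in the triode region.
I_D = k_p [V_ov · V_SD − ½ V_SD²] = 1.3 × [0.495 × 0.13 − 0.5 × 0.13²] = 0.0727 mA.

Triode; I_D = 0.0727 mA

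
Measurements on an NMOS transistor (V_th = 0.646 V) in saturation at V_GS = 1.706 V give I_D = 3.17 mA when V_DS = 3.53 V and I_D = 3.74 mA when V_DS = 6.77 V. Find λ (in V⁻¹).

λ = 0.0690 V⁻¹

With V_GS fixed, I_D ∝ (1 + λ V_DS) in saturation, so I_D2/I_D1 = (1 + λ V_DS2)/(1 + λ V_DS1).
3.74/3.17 = 1.18 = (1 + 6.77 λ)/(1 + 3.53 λ).
Solving: λ (I_D1 V_DS2 − I_D2 V_DS1) = I_D2 − I_D1, so λ = (3.74 − 3.17) / (3.17 × 6.77 − 3.74 × 3.53) = 0.57 / 8.26 = 0.069 V⁻¹.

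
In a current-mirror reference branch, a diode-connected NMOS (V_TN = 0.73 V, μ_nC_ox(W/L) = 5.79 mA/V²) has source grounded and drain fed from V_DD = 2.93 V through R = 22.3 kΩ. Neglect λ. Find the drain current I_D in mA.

With gate tied to drain, V_GS = V_DS ≥ V_GS − V_TN, so the device is in saturation.
KCL at the drain: ½ k_n (V_GS − V_TN)² = (V_DD − V_GS)/R.
Let x = V_GS − 0.73. Then 64.6 x² + x − 2.2 = 0, giving x = 0.177 V (positive root), so V_GS = 0.907 V.
I_D = (V_DD − V_GS)/R = (2.93 − 0.907) / 22.3 = 0.0907 mA.

I_D = 0.0907 mA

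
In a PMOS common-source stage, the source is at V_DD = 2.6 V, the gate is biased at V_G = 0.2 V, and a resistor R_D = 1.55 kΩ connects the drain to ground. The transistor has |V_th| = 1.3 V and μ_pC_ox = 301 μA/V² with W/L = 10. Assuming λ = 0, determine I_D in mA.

V_SG = V_DD − V_G = 2.6 − 0.2 = 2.4 V, so V_ov = 2.4 − 1.3 = 1.1 V.
k_p = μ_pC_ox · (W/L) = 3.01 mA/V².
Assume saturation: I_D = ½ k_p V_ov² = 0.5 × 3.01 × 1.1² = 1.82 mA, giving V_SD = V_DD − I_D R_D = 2.6 − 1.82 × 1.55 = -0.223 V.
But -0.223 V < V_ov = 1.1 V, so the device is actually in triode.
In triode I_D = k_p[V_ov V_SD − ½ V_SD²] and I_D = (V_DD − V_SD)/R_D. Equating: 2.33 V_SD² − 6.132 V_SD + 2.6 = 0, giving V_SD = 0.531 V (the root below V_ov).
I_D = (2.6 − 0.531) / 1.55 = 1.33 mA.

I_D = 1.33 mA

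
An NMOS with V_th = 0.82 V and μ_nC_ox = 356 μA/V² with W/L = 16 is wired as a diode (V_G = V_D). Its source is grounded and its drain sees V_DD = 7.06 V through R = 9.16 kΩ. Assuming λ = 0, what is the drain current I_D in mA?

With gate tied to drain, V_GS = V_DS ≥ V_GS − V_th, so the device is in saturation.
k_n = μ_nC_ox · (W/L) = 5.696 mA/V².
KCL at the drain: ½ k_n (V_GS − V_th)² = (V_DD − V_GS)/R.
Let x = V_GS − 0.82. Then 26.1 x² + x − 6.24 = 0, giving x = 0.47 V (positive root), so V_GS = 1.29 V.
I_D = (V_DD − V_GS)/R = (7.06 − 1.29) / 9.16 = 0.63 mA.

I_D = 0.630 mA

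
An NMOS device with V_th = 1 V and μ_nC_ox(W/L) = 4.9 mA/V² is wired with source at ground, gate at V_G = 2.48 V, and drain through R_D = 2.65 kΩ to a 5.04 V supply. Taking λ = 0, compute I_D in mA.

I_D = 1.80 mA

V_GS = V_G = 2.48 V, so V_ov = 2.48 − 1 = 1.48 V.
Assume saturation: I_D = ½ k_n V_ov² = 0.5 × 4.9 × 1.48² = 5.37 mA, giving V_DS = V_DD − I_D R_D = 5.04 − 5.37 × 2.65 = -9.18 V.
But -9.18 V < V_ov = 1.48 V, so the device is actually in triode.
In triode I_D = k_n[V_ov V_DS − ½ V_DS²] and I_D = (V_DD − V_DS)/R_D. Equating: 6.49 V_DS² − 20.22 V_DS + 5.04 = 0, giving V_DS = 0.273 V (the root below V_ov).
I_D = (5.04 − 0.273) / 2.65 = 1.8 mA.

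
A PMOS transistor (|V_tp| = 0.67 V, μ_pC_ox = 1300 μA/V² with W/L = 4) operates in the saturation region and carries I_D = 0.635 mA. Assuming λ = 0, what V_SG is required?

k_p = μ_pC_ox · (W/L) = 5.2 mA/V².
In saturation I_D = ½ k_p (V_SG − |V_tp|)², so V_SG − |V_tp| = √(2 I_D / k_p) = √(2 × 0.635 / 5.2) = 0.494 V.
V_SG = 0.67 + 0.494 = 1.16 V.

V_SG = 1.16 V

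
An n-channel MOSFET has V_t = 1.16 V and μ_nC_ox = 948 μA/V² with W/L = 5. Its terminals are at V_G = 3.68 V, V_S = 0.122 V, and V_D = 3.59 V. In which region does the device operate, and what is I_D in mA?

Saturation; I_D = 13.6 mA

V_GS = V_G − V_S = 3.68 − 0.122 = 3.56 V; V_DS = V_D − V_S = 3.59 − 0.122 = 3.47 V.
k_n = μ_nC_ox · (W/L) = 4.74 mA/V².
V_ov = V_GS − V_t = 3.56 − 1.16 = 2.4 V.
Since V_DS = 3.47 V ≥ V_ov = 2.4 V, the device is in saturation.
I_D = ½ k_n V_ov² = 0.5 × 4.74 × 2.4² = 13.6 mA.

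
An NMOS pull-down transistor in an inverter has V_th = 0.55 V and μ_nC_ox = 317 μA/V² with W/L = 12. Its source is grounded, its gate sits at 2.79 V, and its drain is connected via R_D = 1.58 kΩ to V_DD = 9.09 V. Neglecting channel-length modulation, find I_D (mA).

I_D = 5.28 mA

V_GS = V_G = 2.79 V, so V_ov = 2.79 − 0.55 = 2.24 V.
k_n = μ_nC_ox · (W/L) = 3.804 mA/V².
Assume saturation: I_D = ½ k_n V_ov² = 0.5 × 3.804 × 2.24² = 9.54 mA, giving V_DS = V_DD − I_D R_D = 9.09 − 9.54 × 1.58 = -5.99 V.
But -5.99 V < V_ov = 2.24 V, so the device is actually in triode.
In triode I_D = k_n[V_ov V_DS − ½ V_DS²] and I_D = (V_DD − V_DS)/R_D. Equating: 3.01 V_DS² − 14.46 V_DS + 9.09 = 0, giving V_DS = 0.743 V (the root below V_ov).
I_D = (9.09 − 0.743) / 1.58 = 5.28 mA.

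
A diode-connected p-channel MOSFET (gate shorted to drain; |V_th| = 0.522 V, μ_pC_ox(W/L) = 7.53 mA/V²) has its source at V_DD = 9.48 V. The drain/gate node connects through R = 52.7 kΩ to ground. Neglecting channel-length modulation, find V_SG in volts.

V_SG = 0.732 V

With gate tied to drain, V_SG = V_SD ≥ V_SG − |V_th|, so the device is in saturation.
KCL at the drain: ½ k_p (V_SG − |V_th|)² = (V_DD − V_SG)/R.
Let x = V_SG − 0.522. Then 198 x² + x − 8.958 = 0, giving x = 0.21 V (positive root), so V_SG = 0.732 V.
I_D = (V_DD − V_SG)/R = (9.48 − 0.732) / 52.7 = 0.166 mA.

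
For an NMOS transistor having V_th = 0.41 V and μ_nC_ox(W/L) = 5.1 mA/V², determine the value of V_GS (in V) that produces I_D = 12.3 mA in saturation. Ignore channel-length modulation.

V_GS = 2.61 V

In saturation I_D = ½ k_n (V_GS − V_th)², so V_GS − V_th = √(2 I_D / k_n) = √(2 × 12.3 / 5.1) = 2.2 V.
V_GS = 0.41 + 2.2 = 2.61 V.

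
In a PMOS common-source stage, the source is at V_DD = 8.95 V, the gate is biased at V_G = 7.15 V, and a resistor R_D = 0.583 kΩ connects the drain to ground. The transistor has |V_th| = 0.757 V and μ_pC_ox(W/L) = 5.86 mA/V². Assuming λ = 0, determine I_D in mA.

V_SG = V_DD − V_G = 8.95 − 7.15 = 1.8 V, so V_ov = 1.8 − 0.757 = 1.04 V.
Assume saturation: I_D = ½ k_p V_ov² = 0.5 × 5.86 × 1.04² = 3.19 mA, giving V_SD = V_DD − I_D R_D = 8.95 − 3.19 × 0.583 = 7.09 V.
V_SD = 7.09 V ≥ V_ov = 1.04 V, confirming saturation.

I_D = 3.19 mA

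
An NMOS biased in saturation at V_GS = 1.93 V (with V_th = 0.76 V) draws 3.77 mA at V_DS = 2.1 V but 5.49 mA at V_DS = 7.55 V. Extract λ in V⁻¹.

With V_GS fixed, I_D ∝ (1 + λ V_DS) in saturation, so I_D2/I_D1 = (1 + λ V_DS2)/(1 + λ V_DS1).
5.49/3.77 = 1.456 = (1 + 7.55 λ)/(1 + 2.1 λ).
Solving: λ (I_D1 V_DS2 − I_D2 V_DS1) = I_D2 − I_D1, so λ = (5.49 − 3.77) / (3.77 × 7.55 − 5.49 × 2.1) = 1.72 / 16.9 = 0.102 V⁻¹.

λ = 0.102 V⁻¹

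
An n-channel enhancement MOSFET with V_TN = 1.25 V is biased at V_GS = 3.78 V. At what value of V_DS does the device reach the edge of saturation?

The boundary between triode and saturation is V_DS = V_GS − V_TN = V_ov.
V_ov = 3.78 − 1.25 = 2.53 V.

V_DS,sat = 2.53 V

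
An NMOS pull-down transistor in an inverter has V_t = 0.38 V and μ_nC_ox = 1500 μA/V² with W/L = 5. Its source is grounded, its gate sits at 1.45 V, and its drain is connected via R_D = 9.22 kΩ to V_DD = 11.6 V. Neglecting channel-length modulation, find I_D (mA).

V_GS = V_G = 1.45 V, so V_ov = 1.45 − 0.38 = 1.07 V.
k_n = μ_nC_ox · (W/L) = 7.5 mA/V².
Assume saturation: I_D = ½ k_n V_ov² = 0.5 × 7.5 × 1.07² = 4.29 mA, giving V_DS = V_DD − I_D R_D = 11.6 − 4.29 × 9.22 = -28 V.
But -28 V < V_ov = 1.07 V, so the device is actually in triode.
In triode I_D = k_n[V_ov V_DS − ½ V_DS²] and I_D = (V_DD − V_DS)/R_D. Equating: 34.6 V_DS² − 74.99 V_DS + 11.6 = 0, giving V_DS = 0.168 V (the root below V_ov).
I_D = (11.6 − 0.168) / 9.22 = 1.24 mA.

I_D = 1.24 mA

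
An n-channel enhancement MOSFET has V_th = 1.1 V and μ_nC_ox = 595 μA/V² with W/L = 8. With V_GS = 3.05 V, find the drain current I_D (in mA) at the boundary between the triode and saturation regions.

I_D = 9.05 mA

At the boundary V_DS = V_ov = V_GS − V_th = 3.05 − 1.1 = 1.95 V.
k_n = μ_nC_ox · (W/L) = 4.76 mA/V².
I_D = ½ k_n V_ov² = 0.5 × 4.76 × 1.95² = 9.05 mA.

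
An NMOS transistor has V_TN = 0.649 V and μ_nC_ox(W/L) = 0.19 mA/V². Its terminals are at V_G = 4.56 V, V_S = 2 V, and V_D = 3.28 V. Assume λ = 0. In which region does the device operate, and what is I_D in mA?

V_GS = V_G − V_S = 4.56 − 2 = 2.56 V; V_DS = V_D − V_S = 3.28 − 2 = 1.28 V.
V_ov = V_GS − V_TN = 2.56 − 0.649 = 1.91 V.
Since V_DS = 1.28 V < V_ov = 1.91 V, the device is in the triode region.
I_D = k_n [V_ov · V_DS − ½ V_DS²] = 0.19 × [1.91 × 1.28 − 0.5 × 1.28²] = 0.309 mA.

Triode; I_D = 0.309 mA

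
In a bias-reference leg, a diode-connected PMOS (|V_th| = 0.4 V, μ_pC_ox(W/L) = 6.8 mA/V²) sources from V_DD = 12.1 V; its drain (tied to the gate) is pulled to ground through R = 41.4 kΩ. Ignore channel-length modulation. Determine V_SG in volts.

V_SG = 0.685 V

With gate tied to drain, V_SG = V_SD ≥ V_SG − |V_th|, so the device is in saturation.
KCL at the drain: ½ k_p (V_SG − |V_th|)² = (V_DD − V_SG)/R.
Let x = V_SG − 0.4. Then 141 x² + x − 11.7 = 0, giving x = 0.285 V (positive root), so V_SG = 0.685 V.
I_D = (V_DD − V_SG)/R = (12.1 − 0.685) / 41.4 = 0.276 mA.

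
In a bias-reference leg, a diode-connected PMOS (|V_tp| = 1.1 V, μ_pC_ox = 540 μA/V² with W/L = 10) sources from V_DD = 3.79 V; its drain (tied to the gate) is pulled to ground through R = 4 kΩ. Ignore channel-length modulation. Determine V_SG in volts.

With gate tied to drain, V_SG = V_SD ≥ V_SG − |V_tp|, so the device is in saturation.
k_p = μ_pC_ox · (W/L) = 5.4 mA/V².
KCL at the drain: ½ k_p (V_SG − |V_tp|)² = (V_DD − V_SG)/R.
Let x = V_SG − 1.1. Then 10.8 x² + x − 2.69 = 0, giving x = 0.455 V (positive root), so V_SG = 1.55 V.
I_D = (V_DD − V_SG)/R = (3.79 − 1.55) / 4 = 0.559 mA.

V_SG = 1.55 V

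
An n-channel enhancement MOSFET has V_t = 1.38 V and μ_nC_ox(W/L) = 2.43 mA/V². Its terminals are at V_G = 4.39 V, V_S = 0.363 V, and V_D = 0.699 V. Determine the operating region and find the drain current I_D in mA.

Triode; I_D = 2.02 mA

V_GS = V_G − V_S = 4.39 − 0.363 = 4.03 V; V_DS = V_D − V_S = 0.699 − 0.363 = 0.336 V.
V_ov = V_GS − V_t = 4.03 − 1.38 = 2.65 V.
Since V_DS = 0.336 V < V_ov = 2.65 V, the device is in the triode region.
I_D = k_n [V_ov · V_DS − ½ V_DS²] = 2.43 × [2.65 × 0.336 − 0.5 × 0.336²] = 2.02 mA.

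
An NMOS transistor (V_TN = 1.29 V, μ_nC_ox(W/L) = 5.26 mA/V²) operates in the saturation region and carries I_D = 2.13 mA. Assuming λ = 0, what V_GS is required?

In saturation I_D = ½ k_n (V_GS − V_TN)², so V_GS − V_TN = √(2 I_D / k_n) = √(2 × 2.13 / 5.26) = 0.9 V.
V_GS = 1.29 + 0.9 = 2.19 V.

V_GS = 2.19 V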